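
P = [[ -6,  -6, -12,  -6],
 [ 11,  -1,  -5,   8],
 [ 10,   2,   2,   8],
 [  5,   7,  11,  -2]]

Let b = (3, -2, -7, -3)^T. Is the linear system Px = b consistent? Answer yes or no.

no

Row reduce the augmented matrix [P | b].
R2 ← R2 + (11/6)·R1: [0, -12, -27, -3, 7/2]
R3 ← R3 + (5/3)·R1: [0, -8, -18, -2, -2]
R4 ← R4 + (5/6)·R1: [0, 2, 1, -7, -1/2]
R3 ← R3 − (2/3)·R2: [0, 0, 0, 0, -13/3]
R4 ← R4 + (1/6)·R2: [0, 0, -7/2, -15/2, 1/12]
Swap R3 ↔ R4
The echelon form has 4 nonzero rows; the last pivot sits in the augmented column, so rank(P) = 3 but rank([P|b]) = 4.
Since the ranks differ, the system is inconsistent.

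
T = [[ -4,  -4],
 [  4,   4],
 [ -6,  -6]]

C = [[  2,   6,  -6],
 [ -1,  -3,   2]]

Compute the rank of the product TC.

1

First compute TC:
[[ -4, -12,  16],
 [  4,  12, -16],
 [ -6, -18,  24]]
Now row reduce the product.
R2 ← R2 + R1: [0, 0, 0]
R3 ← R3 − (3/2)·R1: [0, 0, 0]
1 nonzero row, so rank(TC) = 1.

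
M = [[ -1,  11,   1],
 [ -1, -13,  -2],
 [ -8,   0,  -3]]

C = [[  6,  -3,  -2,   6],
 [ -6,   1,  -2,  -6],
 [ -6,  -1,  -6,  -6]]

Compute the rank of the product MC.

2

First compute MC:
[[-78,  13, -26, -78],
 [ 84,  -8,  40,  84],
 [-30,  27,  34, -30]]
Now row reduce the product.
R2 ← R2 + (14/13)·R1: [0, 6, 12, 0]
R3 ← R3 − (5/13)·R1: [0, 22, 44, 0]
R3 ← R3 − (11/3)·R2: [0, 0, 0, 0]
2 nonzero rows, so rank(MC) = 2.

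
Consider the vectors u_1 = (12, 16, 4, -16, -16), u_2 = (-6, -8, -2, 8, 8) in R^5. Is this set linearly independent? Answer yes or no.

no

Form the matrix with these vectors as rows and row reduce.
R2 ← R2 + (1/2)·R1: [0, 0, 0, 0, 0]
1 nonzero row, so the 2 vectors span a space of dimension 1.
Since 1 < 2, the vectors are linearly dependent.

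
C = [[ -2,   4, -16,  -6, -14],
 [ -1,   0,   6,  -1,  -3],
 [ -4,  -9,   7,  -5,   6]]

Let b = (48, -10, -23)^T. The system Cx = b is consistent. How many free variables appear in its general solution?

2

Row reduce the augmented matrix [C | b].
R2 ← R2 − (1/2)·R1: [0, -2, 14, 2, 4, -34]
R3 ← R3 − (2)·R1: [0, -17, 39, 7, 34, -119]
R3 ← R3 − (17/2)·R2: [0, 0, -80, -10, 0, 170]
The echelon form has 3 nonzero rows, and every pivot lies in the first 5 columns, so rank(C) = rank([C|b]) = 3.
The system is consistent.
Free variables = (unknowns) − (rank) = 5 − 3 = 2.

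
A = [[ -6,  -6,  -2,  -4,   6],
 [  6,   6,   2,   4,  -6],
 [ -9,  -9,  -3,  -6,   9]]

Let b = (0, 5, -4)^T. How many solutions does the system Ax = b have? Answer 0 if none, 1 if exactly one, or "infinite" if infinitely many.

0

Row reduce the augmented matrix [A | b].
R2 ← R2 + R1: [0, 0, 0, 0, 0, 5]
R3 ← R3 − (3/2)·R1: [0, 0, 0, 0, 0, -4]
R3 ← R3 + (4/5)·R2: [0, 0, 0, 0, 0, 0]
The echelon form has 2 nonzero rows; the last pivot sits in the augmented column, so rank(A) = 1 but rank([A|b]) = 2.
Since the ranks differ, the system is inconsistent.
It has no solutions.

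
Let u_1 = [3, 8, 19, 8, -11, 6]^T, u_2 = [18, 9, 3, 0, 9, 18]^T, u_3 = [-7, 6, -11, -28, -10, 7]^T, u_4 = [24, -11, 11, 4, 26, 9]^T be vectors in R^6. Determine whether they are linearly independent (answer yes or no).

yes

Form the matrix with these vectors as rows and row reduce.
R2 ← R2 − (6)·R1: [0, -39, -111, -48, 75, -18]
R3 ← R3 + (7/3)·R1: [0, 74/3, 100/3, -28/3, -107/3, 21]
R4 ← R4 − (8)·R1: [0, -75, -141, -60, 114, -39]
R3 ← R3 + (74/117)·R2: [0, 0, -1438/39, -516/13, 153/13, 125/13]
R4 ← R4 − (25/13)·R2: [0, 0, 942/13, 420/13, -393/13, -57/13]
R4 ← R4 + (1413/719)·R3: [0, 0, 0, -32856/719, -5106/719, 10434/719]
4 nonzero rows, so the 4 vectors span a space of dimension 4.
Since 4 = 4, the vectors are linearly independent.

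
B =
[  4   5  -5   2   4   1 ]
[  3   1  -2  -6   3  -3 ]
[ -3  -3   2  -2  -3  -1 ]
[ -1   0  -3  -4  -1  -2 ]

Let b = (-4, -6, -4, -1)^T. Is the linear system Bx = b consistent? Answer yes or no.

no

Row reduce the augmented matrix [B | b].
R2 ← R2 − (3/4)·R1: [0, -11/4, 7/4, -15/2, 0, -15/4, -3]
R3 ← R3 + (3/4)·R1: [0, 3/4, -7/4, -1/2, 0, -1/4, -7]
R4 ← R4 + (1/4)·R1: [0, 5/4, -17/4, -7/2, 0, -7/4, -2]
R3 ← R3 + (3/11)·R2: [0, 0, -14/11, -28/11, 0, -14/11, -86/11]
R4 ← R4 + (5/11)·R2: [0, 0, -38/11, -76/11, 0, -38/11, -37/11]
R4 ← R4 − (19/7)·R3: [0, 0, 0, 0, 0, 0, 125/7]
The echelon form has 4 nonzero rows; the last pivot sits in the augmented column, so rank(B) = 3 but rank([B|b]) = 4.
Since the ranks differ, the system is inconsistent.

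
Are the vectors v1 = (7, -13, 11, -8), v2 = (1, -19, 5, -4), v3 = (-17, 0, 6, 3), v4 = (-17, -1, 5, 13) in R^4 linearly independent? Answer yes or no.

yes

Form the matrix with these vectors as rows and row reduce.
R2 ← R2 − (1/7)·R1: [0, -120/7, 24/7, -20/7]
R3 ← R3 + (17/7)·R1: [0, -221/7, 229/7, -115/7]
R4 ← R4 + (17/7)·R1: [0, -228/7, 222/7, -45/7]
R3 ← R3 − (221/120)·R2: [0, 0, 132/5, -67/6]
R4 ← R4 − (19/10)·R2: [0, 0, 126/5, -1]
R4 ← R4 − (21/22)·R3: [0, 0, 0, 425/44]
4 nonzero rows, so the 4 vectors span a space of dimension 4.
Since 4 = 4, the vectors are linearly independent.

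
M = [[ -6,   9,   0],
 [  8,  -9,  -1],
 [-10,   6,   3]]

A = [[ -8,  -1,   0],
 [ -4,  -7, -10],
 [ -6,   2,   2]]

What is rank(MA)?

2

First compute MA:
[[ 12, -57, -90],
 [-22,  53,  88],
 [ 38, -26, -54]]
Now row reduce the product.
R2 ← R2 + (11/6)·R1: [0, -103/2, -77]
R3 ← R3 − (19/6)·R1: [0, 309/2, 231]
R3 ← R3 + (3)·R2: [0, 0, 0]
2 nonzero rows, so rank(MA) = 2.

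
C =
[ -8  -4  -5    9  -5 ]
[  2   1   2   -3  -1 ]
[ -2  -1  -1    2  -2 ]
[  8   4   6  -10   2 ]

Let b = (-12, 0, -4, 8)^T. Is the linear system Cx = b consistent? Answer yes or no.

yes

Row reduce the augmented matrix [C | b].
R2 ← R2 + (1/4)·R1: [0, 0, 3/4, -3/4, -9/4, -3]
R3 ← R3 − (1/4)·R1: [0, 0, 1/4, -1/4, -3/4, -1]
R4 ← R4 + R1: [0, 0, 1, -1, -3, -4]
R3 ← R3 − (1/3)·R2: [0, 0, 0, 0, 0, 0]
R4 ← R4 − (4/3)·R2: [0, 0, 0, 0, 0, 0]
The echelon form has 2 nonzero rows, and every pivot lies in the first 5 columns, so rank(C) = rank([C|b]) = 2.
The system is consistent.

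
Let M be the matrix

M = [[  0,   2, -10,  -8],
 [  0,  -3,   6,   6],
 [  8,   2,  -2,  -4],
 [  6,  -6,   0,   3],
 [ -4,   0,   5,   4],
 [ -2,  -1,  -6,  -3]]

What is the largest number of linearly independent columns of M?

Row reduce to echelon form.
Swap R1 ↔ R3
R4 ← R4 − (3/4)·R1: [0, -15/2, 3/2, 6]
R5 ← R5 + (1/2)·R1: [0, 1, 4, 2]
R6 ← R6 + (1/4)·R1: [0, -1/2, -13/2, -4]
R3 ← R3 + (2/3)·R2: [0, 0, -6, -4]
R4 ← R4 − (5/2)·R2: [0, 0, -27/2, -9]
R5 ← R5 + (1/3)·R2: [0, 0, 6, 4]
R6 ← R6 − (1/6)·R2: [0, 0, -15/2, -5]
R4 ← R4 − (9/4)·R3: [0, 0, 0, 0]
R5 ← R5 + R3: [0, 0, 0, 0]
R6 ← R6 − (5/4)·R3: [0, 0, 0, 0]
Echelon form has 3 nonzero rows, so rank(M) = 3.
The rank gives the maximum number of linearly independent columns: 3.

3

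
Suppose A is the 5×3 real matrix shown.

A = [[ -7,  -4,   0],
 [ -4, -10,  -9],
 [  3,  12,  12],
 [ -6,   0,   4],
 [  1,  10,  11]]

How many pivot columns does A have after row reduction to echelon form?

Row reduce to echelon form.
R2 ← R2 − (4/7)·R1: [0, -54/7, -9]
R3 ← R3 + (3/7)·R1: [0, 72/7, 12]
R4 ← R4 − (6/7)·R1: [0, 24/7, 4]
R5 ← R5 + (1/7)·R1: [0, 66/7, 11]
R3 ← R3 + (4/3)·R2: [0, 0, 0]
R4 ← R4 + (4/9)·R2: [0, 0, 0]
R5 ← R5 + (11/9)·R2: [0, 0, 0]
Echelon form has 2 nonzero rows, so rank(A) = 2.
Each nonzero row contributes one pivot column: 2 pivot columns.

2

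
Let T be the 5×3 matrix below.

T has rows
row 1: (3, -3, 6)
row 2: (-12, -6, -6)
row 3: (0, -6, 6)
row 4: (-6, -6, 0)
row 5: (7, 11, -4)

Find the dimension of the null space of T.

1

Row reduce to echelon form.
R2 ← R2 + (4)·R1: [0, -18, 18]
R4 ← R4 + (2)·R1: [0, -12, 12]
R5 ← R5 − (7/3)·R1: [0, 18, -18]
R3 ← R3 − (1/3)·R2: [0, 0, 0]
R4 ← R4 − (2/3)·R2: [0, 0, 0]
R5 ← R5 + R2: [0, 0, 0]
2 nonzero rows, so rank(T) = 2.
T has 3 columns; by rank–nullity, nullity = 3 − 2 = 1.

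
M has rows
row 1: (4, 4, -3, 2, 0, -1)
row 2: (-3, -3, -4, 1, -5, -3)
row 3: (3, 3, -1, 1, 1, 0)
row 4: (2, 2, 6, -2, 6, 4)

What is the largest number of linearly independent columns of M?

2

Row reduce to echelon form.
R2 ← R2 + (3/4)·R1: [0, 0, -25/4, 5/2, -5, -15/4]
R3 ← R3 − (3/4)·R1: [0, 0, 5/4, -1/2, 1, 3/4]
R4 ← R4 − (1/2)·R1: [0, 0, 15/2, -3, 6, 9/2]
R3 ← R3 + (1/5)·R2: [0, 0, 0, 0, 0, 0]
R4 ← R4 + (6/5)·R2: [0, 0, 0, 0, 0, 0]
Echelon form has 2 nonzero rows, so rank(M) = 2.
The rank gives the maximum number of linearly independent columns: 2.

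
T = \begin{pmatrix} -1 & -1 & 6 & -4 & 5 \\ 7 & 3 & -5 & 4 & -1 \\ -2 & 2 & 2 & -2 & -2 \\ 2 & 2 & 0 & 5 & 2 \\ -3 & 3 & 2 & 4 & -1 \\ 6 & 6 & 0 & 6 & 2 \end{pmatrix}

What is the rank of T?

Row reduce to echelon form.
R2 ← R2 + (7)·R1: [0, -4, 37, -24, 34]
R3 ← R3 − (2)·R1: [0, 4, -10, 6, -12]
R4 ← R4 + (2)·R1: [0, 0, 12, -3, 12]
R5 ← R5 − (3)·R1: [0, 6, -16, 16, -16]
R6 ← R6 + (6)·R1: [0, 0, 36, -18, 32]
R3 ← R3 + R2: [0, 0, 27, -18, 22]
R5 ← R5 + (3/2)·R2: [0, 0, 79/2, -20, 35]
R4 ← R4 − (4/9)·R3: [0, 0, 0, 5, 20/9]
R5 ← R5 − (79/54)·R3: [0, 0, 0, 19/3, 76/27]
R6 ← R6 − (4/3)·R3: [0, 0, 0, 6, 8/3]
R5 ← R5 − (19/15)·R4: [0, 0, 0, 0, 0]
R6 ← R6 − (6/5)·R4: [0, 0, 0, 0, 0]
Echelon form has 4 nonzero rows, so rank(T) = 4.

4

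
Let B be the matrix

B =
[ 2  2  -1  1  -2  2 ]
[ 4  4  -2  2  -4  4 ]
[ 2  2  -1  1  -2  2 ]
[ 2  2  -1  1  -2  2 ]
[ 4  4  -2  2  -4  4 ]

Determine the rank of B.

Row reduce to echelon form.
R2 ← R2 − (2)·R1: [0, 0, 0, 0, 0, 0]
R3 ← R3 − R1: [0, 0, 0, 0, 0, 0]
R4 ← R4 − R1: [0, 0, 0, 0, 0, 0]
R5 ← R5 − (2)·R1: [0, 0, 0, 0, 0, 0]
Echelon form has 1 nonzero row, so rank(B) = 1.

1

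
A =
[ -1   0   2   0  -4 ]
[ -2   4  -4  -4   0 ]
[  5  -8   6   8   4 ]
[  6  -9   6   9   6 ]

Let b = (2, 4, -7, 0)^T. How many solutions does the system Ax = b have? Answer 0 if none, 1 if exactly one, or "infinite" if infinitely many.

Row reduce the augmented matrix [A | b].
R2 ← R2 − (2)·R1: [0, 4, -8, -4, 8, 0]
R3 ← R3 + (5)·R1: [0, -8, 16, 8, -16, 3]
R4 ← R4 + (6)·R1: [0, -9, 18, 9, -18, 12]
R3 ← R3 + (2)·R2: [0, 0, 0, 0, 0, 3]
R4 ← R4 + (9/4)·R2: [0, 0, 0, 0, 0, 12]
R4 ← R4 − (4)·R3: [0, 0, 0, 0, 0, 0]
The echelon form has 3 nonzero rows; the last pivot sits in the augmented column, so rank(A) = 2 but rank([A|b]) = 3.
Since the ranks differ, the system is inconsistent.
It has no solutions.

0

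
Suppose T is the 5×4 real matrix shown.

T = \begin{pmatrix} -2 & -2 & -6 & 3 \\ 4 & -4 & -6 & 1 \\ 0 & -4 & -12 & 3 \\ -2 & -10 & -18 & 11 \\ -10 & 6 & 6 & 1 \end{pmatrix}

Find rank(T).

Row reduce to echelon form.
R2 ← R2 + (2)·R1: [0, -8, -18, 7]
R4 ← R4 − R1: [0, -8, -12, 8]
R5 ← R5 − (5)·R1: [0, 16, 36, -14]
R3 ← R3 − (1/2)·R2: [0, 0, -3, -1/2]
R4 ← R4 − R2: [0, 0, 6, 1]
R5 ← R5 + (2)·R2: [0, 0, 0, 0]
R4 ← R4 + (2)·R3: [0, 0, 0, 0]
Echelon form has 3 nonzero rows, so rank(T) = 3.

3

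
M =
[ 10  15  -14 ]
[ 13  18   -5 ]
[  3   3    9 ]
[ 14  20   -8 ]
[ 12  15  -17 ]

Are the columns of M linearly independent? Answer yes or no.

yes

Row reduce M to echelon form.
R2 ← R2 − (13/10)·R1: [0, -3/2, 66/5]
R3 ← R3 − (3/10)·R1: [0, -3/2, 66/5]
R4 ← R4 − (7/5)·R1: [0, -1, 58/5]
R5 ← R5 − (6/5)·R1: [0, -3, -1/5]
R3 ← R3 − R2: [0, 0, 0]
R4 ← R4 − (2/3)·R2: [0, 0, 14/5]
R5 ← R5 − (2)·R2: [0, 0, -133/5]
Swap R3 ↔ R4
R5 ← R5 + (19/2)·R3: [0, 0, 0]
3 pivots among 3 columns.
Every column is a pivot column, so the columns are linearly independent.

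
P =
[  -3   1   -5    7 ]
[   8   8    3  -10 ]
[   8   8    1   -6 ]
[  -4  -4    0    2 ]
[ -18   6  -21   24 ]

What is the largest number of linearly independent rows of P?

Row reduce to echelon form.
R2 ← R2 + (8/3)·R1: [0, 32/3, -31/3, 26/3]
R3 ← R3 + (8/3)·R1: [0, 32/3, -37/3, 38/3]
R4 ← R4 − (4/3)·R1: [0, -16/3, 20/3, -22/3]
R5 ← R5 − (6)·R1: [0, 0, 9, -18]
R3 ← R3 − R2: [0, 0, -2, 4]
R4 ← R4 + (1/2)·R2: [0, 0, 3/2, -3]
R4 ← R4 + (3/4)·R3: [0, 0, 0, 0]
R5 ← R5 + (9/2)·R3: [0, 0, 0, 0]
Echelon form has 3 nonzero rows, so rank(P) = 3.
The rank gives the maximum number of linearly independent rows: 3.

3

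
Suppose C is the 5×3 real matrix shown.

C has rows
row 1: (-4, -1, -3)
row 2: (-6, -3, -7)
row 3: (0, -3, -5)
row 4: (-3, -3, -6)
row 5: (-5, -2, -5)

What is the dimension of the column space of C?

2

Row reduce to echelon form.
R2 ← R2 − (3/2)·R1: [0, -3/2, -5/2]
R4 ← R4 − (3/4)·R1: [0, -9/4, -15/4]
R5 ← R5 − (5/4)·R1: [0, -3/4, -5/4]
R3 ← R3 − (2)·R2: [0, 0, 0]
R4 ← R4 − (3/2)·R2: [0, 0, 0]
R5 ← R5 − (1/2)·R2: [0, 0, 0]
Echelon form has 2 nonzero rows, so rank(C) = 2.
The column space has dimension equal to the rank: 2.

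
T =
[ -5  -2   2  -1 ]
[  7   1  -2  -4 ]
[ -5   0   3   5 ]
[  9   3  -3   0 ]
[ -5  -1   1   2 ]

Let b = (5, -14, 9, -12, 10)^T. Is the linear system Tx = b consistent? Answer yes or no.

yes

Row reduce the augmented matrix [T | b].
R2 ← R2 + (7/5)·R1: [0, -9/5, 4/5, -27/5, -7]
R3 ← R3 − R1: [0, 2, 1, 6, 4]
R4 ← R4 + (9/5)·R1: [0, -3/5, 3/5, -9/5, -3]
R5 ← R5 − R1: [0, 1, -1, 3, 5]
R3 ← R3 + (10/9)·R2: [0, 0, 17/9, 0, -34/9]
R4 ← R4 − (1/3)·R2: [0, 0, 1/3, 0, -2/3]
R5 ← R5 + (5/9)·R2: [0, 0, -5/9, 0, 10/9]
R4 ← R4 − (3/17)·R3: [0, 0, 0, 0, 0]
R5 ← R5 + (5/17)·R3: [0, 0, 0, 0, 0]
The echelon form has 3 nonzero rows, and every pivot lies in the first 4 columns, so rank(T) = rank([T|b]) = 3.
The system is consistent.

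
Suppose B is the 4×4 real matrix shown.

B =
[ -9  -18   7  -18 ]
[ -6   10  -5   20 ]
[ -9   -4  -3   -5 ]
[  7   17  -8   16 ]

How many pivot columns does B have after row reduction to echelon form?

Row reduce to echelon form.
R2 ← R2 − (2/3)·R1: [0, 22, -29/3, 32]
R3 ← R3 − R1: [0, 14, -10, 13]
R4 ← R4 + (7/9)·R1: [0, 3, -23/9, 2]
R3 ← R3 − (7/11)·R2: [0, 0, -127/33, -81/11]
R4 ← R4 − (3/22)·R2: [0, 0, -245/198, -26/11]
R4 ← R4 − (245/762)·R3: [0, 0, 0, 1/254]
Echelon form has 4 nonzero rows, so rank(B) = 4.
Each nonzero row contributes one pivot column: 4 pivot columns.

4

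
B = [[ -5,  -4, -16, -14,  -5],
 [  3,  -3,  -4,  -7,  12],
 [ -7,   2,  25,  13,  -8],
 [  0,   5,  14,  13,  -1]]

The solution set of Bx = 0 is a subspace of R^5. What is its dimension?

1

Row reduce to echelon form.
R2 ← R2 + (3/5)·R1: [0, -27/5, -68/5, -77/5, 9]
R3 ← R3 − (7/5)·R1: [0, 38/5, 237/5, 163/5, -1]
R3 ← R3 + (38/27)·R2: [0, 0, 763/27, 295/27, 35/3]
R4 ← R4 + (25/27)·R2: [0, 0, 38/27, -34/27, 22/3]
R4 ← R4 − (38/763)·R3: [0, 0, 0, -1376/763, 736/109]
4 nonzero rows, so rank(B) = 4.
B has 5 columns; by rank–nullity, nullity = 5 − 4 = 1.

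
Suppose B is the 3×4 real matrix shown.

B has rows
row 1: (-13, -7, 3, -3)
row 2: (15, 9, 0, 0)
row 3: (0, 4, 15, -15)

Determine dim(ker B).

2

Row reduce to echelon form.
R2 ← R2 + (15/13)·R1: [0, 12/13, 45/13, -45/13]
R3 ← R3 − (13/3)·R2: [0, 0, 0, 0]
2 nonzero rows, so rank(B) = 2.
B has 4 columns; by rank–nullity, nullity = 4 − 2 = 2.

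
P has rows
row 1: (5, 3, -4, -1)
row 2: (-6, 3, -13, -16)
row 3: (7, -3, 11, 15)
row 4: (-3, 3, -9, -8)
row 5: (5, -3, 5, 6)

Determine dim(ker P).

0

Row reduce to echelon form.
R2 ← R2 + (6/5)·R1: [0, 33/5, -89/5, -86/5]
R3 ← R3 − (7/5)·R1: [0, -36/5, 83/5, 82/5]
R4 ← R4 + (3/5)·R1: [0, 24/5, -57/5, -43/5]
R5 ← R5 − R1: [0, -6, 9, 7]
R3 ← R3 + (12/11)·R2: [0, 0, -31/11, -26/11]
R4 ← R4 − (8/11)·R2: [0, 0, 17/11, 43/11]
R5 ← R5 + (10/11)·R2: [0, 0, -79/11, -95/11]
R4 ← R4 + (17/31)·R3: [0, 0, 0, 81/31]
R5 ← R5 − (79/31)·R3: [0, 0, 0, -81/31]
R5 ← R5 + R4: [0, 0, 0, 0]
4 nonzero rows, so rank(P) = 4.
P has 4 columns; by rank–nullity, nullity = 4 − 4 = 0.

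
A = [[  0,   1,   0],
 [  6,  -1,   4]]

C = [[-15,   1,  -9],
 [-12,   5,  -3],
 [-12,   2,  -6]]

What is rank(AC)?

First compute AC:
[[-12,   5,  -3],
 [-126,   9, -75]]
Now row reduce the product.
R2 ← R2 − (21/2)·R1: [0, -87/2, -87/2]
2 nonzero rows, so rank(AC) = 2.

2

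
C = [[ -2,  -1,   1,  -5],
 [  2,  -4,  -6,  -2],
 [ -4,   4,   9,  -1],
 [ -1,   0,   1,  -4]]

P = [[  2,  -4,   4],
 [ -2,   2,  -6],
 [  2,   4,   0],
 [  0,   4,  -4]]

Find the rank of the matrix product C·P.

First compute CP:
[[  0, -10,  18],
 [  0, -48,  40],
 [  2,  56, -36],
 [  0,  -8,  12]]
Now row reduce the product.
Swap R1 ↔ R3
R3 ← R3 − (5/24)·R2: [0, 0, 29/3]
R4 ← R4 − (1/6)·R2: [0, 0, 16/3]
R4 ← R4 − (16/29)·R3: [0, 0, 0]
3 nonzero rows, so rank(CP) = 3.

3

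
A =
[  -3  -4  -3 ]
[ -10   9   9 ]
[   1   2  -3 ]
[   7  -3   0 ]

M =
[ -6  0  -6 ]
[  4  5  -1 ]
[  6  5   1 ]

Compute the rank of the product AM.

First compute AM:
[[-16, -35,  19],
 [150,  90,  60],
 [-16,  -5, -11],
 [-54, -15, -39]]
Now row reduce the product.
R2 ← R2 + (75/8)·R1: [0, -1905/8, 1905/8]
R3 ← R3 − R1: [0, 30, -30]
R4 ← R4 − (27/8)·R1: [0, 825/8, -825/8]
R3 ← R3 + (16/127)·R2: [0, 0, 0]
R4 ← R4 + (55/127)·R2: [0, 0, 0]
2 nonzero rows, so rank(AM) = 2.

2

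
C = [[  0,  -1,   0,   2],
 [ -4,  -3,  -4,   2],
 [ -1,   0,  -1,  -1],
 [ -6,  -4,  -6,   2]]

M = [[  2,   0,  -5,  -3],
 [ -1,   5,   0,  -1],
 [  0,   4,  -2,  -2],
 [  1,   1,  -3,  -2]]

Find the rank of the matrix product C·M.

First compute CM:
[[  3,  -3,  -6,  -3],
 [ -3, -29,  22,  19],
 [ -3,  -5,  10,   7],
 [ -6, -42,  36,  30]]
Now row reduce the product.
R2 ← R2 + R1: [0, -32, 16, 16]
R3 ← R3 + R1: [0, -8, 4, 4]
R4 ← R4 + (2)·R1: [0, -48, 24, 24]
R3 ← R3 − (1/4)·R2: [0, 0, 0, 0]
R4 ← R4 − (3/2)·R2: [0, 0, 0, 0]
2 nonzero rows, so rank(CM) = 2.

2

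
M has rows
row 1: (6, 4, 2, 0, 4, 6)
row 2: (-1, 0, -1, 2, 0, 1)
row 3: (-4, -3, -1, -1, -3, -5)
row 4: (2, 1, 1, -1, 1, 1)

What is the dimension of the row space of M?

2

Row reduce to echelon form.
R2 ← R2 + (1/6)·R1: [0, 2/3, -2/3, 2, 2/3, 2]
R3 ← R3 + (2/3)·R1: [0, -1/3, 1/3, -1, -1/3, -1]
R4 ← R4 − (1/3)·R1: [0, -1/3, 1/3, -1, -1/3, -1]
R3 ← R3 + (1/2)·R2: [0, 0, 0, 0, 0, 0]
R4 ← R4 + (1/2)·R2: [0, 0, 0, 0, 0, 0]
Echelon form has 2 nonzero rows, so rank(M) = 2.
The row space has dimension equal to the rank: 2.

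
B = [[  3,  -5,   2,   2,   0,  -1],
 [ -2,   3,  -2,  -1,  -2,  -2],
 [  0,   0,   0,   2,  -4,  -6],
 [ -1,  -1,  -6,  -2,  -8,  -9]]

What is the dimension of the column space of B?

Row reduce to echelon form.
R2 ← R2 + (2/3)·R1: [0, -1/3, -2/3, 1/3, -2, -8/3]
R4 ← R4 + (1/3)·R1: [0, -8/3, -16/3, -4/3, -8, -28/3]
R4 ← R4 − (8)·R2: [0, 0, 0, -4, 8, 12]
R4 ← R4 + (2)·R3: [0, 0, 0, 0, 0, 0]
Echelon form has 3 nonzero rows, so rank(B) = 3.
The column space has dimension equal to the rank: 3.

3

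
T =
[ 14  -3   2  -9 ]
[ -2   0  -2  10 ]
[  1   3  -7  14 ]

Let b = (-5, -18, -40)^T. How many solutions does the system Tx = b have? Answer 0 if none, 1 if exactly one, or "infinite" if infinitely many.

Row reduce the augmented matrix [T | b].
R2 ← R2 + (1/7)·R1: [0, -3/7, -12/7, 61/7, -131/7]
R3 ← R3 − (1/14)·R1: [0, 45/14, -50/7, 205/14, -555/14]
R3 ← R3 + (15/2)·R2: [0, 0, -20, 80, -180]
The echelon form has 3 nonzero rows, and every pivot lies in the first 4 columns, so rank(T) = rank([T|b]) = 3.
The system is consistent.
rank = 3 < 4 unknowns, so there are infinitely many solutions.

infinite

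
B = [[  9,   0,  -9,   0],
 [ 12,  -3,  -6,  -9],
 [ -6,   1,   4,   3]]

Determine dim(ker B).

Row reduce to echelon form.
R2 ← R2 − (4/3)·R1: [0, -3, 6, -9]
R3 ← R3 + (2/3)·R1: [0, 1, -2, 3]
R3 ← R3 + (1/3)·R2: [0, 0, 0, 0]
2 nonzero rows, so rank(B) = 2.
B has 4 columns; by rank–nullity, nullity = 4 − 2 = 2.

2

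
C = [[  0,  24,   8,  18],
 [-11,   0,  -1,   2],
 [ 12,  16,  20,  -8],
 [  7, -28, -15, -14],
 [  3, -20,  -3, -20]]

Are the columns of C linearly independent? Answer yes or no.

no

Row reduce C to echelon form.
Swap R1 ↔ R2
R3 ← R3 + (12/11)·R1: [0, 16, 208/11, -64/11]
R4 ← R4 + (7/11)·R1: [0, -28, -172/11, -140/11]
R5 ← R5 + (3/11)·R1: [0, -20, -36/11, -214/11]
R3 ← R3 − (2/3)·R2: [0, 0, 448/33, -196/11]
R4 ← R4 + (7/6)·R2: [0, 0, -208/33, 91/11]
R5 ← R5 + (5/6)·R2: [0, 0, 112/33, -49/11]
R4 ← R4 + (13/28)·R3: [0, 0, 0, 0]
R5 ← R5 − (1/4)·R3: [0, 0, 0, 0]
3 pivots among 4 columns.
Only 3 < 4 pivot columns, so the columns are linearly dependent.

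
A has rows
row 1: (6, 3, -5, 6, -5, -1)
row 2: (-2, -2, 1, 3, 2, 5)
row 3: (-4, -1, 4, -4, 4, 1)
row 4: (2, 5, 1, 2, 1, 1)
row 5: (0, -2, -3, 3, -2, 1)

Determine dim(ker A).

Row reduce to echelon form.
R2 ← R2 + (1/3)·R1: [0, -1, -2/3, 5, 1/3, 14/3]
R3 ← R3 + (2/3)·R1: [0, 1, 2/3, 0, 2/3, 1/3]
R4 ← R4 − (1/3)·R1: [0, 4, 8/3, 0, 8/3, 4/3]
R3 ← R3 + R2: [0, 0, 0, 5, 1, 5]
R4 ← R4 + (4)·R2: [0, 0, 0, 20, 4, 20]
R5 ← R5 − (2)·R2: [0, 0, -5/3, -7, -8/3, -25/3]
Swap R3 ↔ R5
R5 ← R5 − (1/4)·R4: [0, 0, 0, 0, 0, 0]
4 nonzero rows, so rank(A) = 4.
A has 6 columns; by rank–nullity, nullity = 6 − 4 = 2.

2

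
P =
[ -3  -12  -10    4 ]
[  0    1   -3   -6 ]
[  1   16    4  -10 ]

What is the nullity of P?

1

Row reduce to echelon form.
R3 ← R3 + (1/3)·R1: [0, 12, 2/3, -26/3]
R3 ← R3 − (12)·R2: [0, 0, 110/3, 190/3]
3 nonzero rows, so rank(P) = 3.
P has 4 columns; by rank–nullity, nullity = 4 − 3 = 1.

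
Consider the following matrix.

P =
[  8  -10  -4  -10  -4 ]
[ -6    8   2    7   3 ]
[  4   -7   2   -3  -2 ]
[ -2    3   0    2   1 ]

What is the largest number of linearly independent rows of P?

Row reduce to echelon form.
R2 ← R2 + (3/4)·R1: [0, 1/2, -1, -1/2, 0]
R3 ← R3 − (1/2)·R1: [0, -2, 4, 2, 0]
R4 ← R4 + (1/4)·R1: [0, 1/2, -1, -1/2, 0]
R3 ← R3 + (4)·R2: [0, 0, 0, 0, 0]
R4 ← R4 − R2: [0, 0, 0, 0, 0]
Echelon form has 2 nonzero rows, so rank(P) = 2.
The rank gives the maximum number of linearly independent rows: 2.

2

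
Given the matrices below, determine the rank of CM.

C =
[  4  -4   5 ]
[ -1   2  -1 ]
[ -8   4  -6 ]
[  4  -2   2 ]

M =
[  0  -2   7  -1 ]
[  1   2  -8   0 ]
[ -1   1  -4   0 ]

3

First compute CM:
[[ -9, -11,  40,  -4],
 [  3,   5, -19,   1],
 [ 10,  18, -64,   8],
 [ -4, -10,  36,  -4]]
Now row reduce the product.
R2 ← R2 + (1/3)·R1: [0, 4/3, -17/3, -1/3]
R3 ← R3 + (10/9)·R1: [0, 52/9, -176/9, 32/9]
R4 ← R4 − (4/9)·R1: [0, -46/9, 164/9, -20/9]
R3 ← R3 − (13/3)·R2: [0, 0, 5, 5]
R4 ← R4 + (23/6)·R2: [0, 0, -7/2, -7/2]
R4 ← R4 + (7/10)·R3: [0, 0, 0, 0]
3 nonzero rows, so rank(CM) = 3.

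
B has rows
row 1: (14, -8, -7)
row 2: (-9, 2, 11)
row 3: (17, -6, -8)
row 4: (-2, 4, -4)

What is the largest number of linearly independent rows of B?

Row reduce to echelon form.
R2 ← R2 + (9/14)·R1: [0, -22/7, 13/2]
R3 ← R3 − (17/14)·R1: [0, 26/7, 1/2]
R4 ← R4 + (1/7)·R1: [0, 20/7, -5]
R3 ← R3 + (13/11)·R2: [0, 0, 90/11]
R4 ← R4 + (10/11)·R2: [0, 0, 10/11]
R4 ← R4 − (1/9)·R3: [0, 0, 0]
Echelon form has 3 nonzero rows, so rank(B) = 3.
The rank gives the maximum number of linearly independent rows: 3.

3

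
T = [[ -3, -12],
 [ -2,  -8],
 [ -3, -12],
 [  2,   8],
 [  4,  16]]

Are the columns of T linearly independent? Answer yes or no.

Row reduce T to echelon form.
R2 ← R2 − (2/3)·R1: [0, 0]
R3 ← R3 − R1: [0, 0]
R4 ← R4 + (2/3)·R1: [0, 0]
R5 ← R5 + (4/3)·R1: [0, 0]
1 pivot among 2 columns.
Only 1 < 2 pivot columns, so the columns are linearly dependent.

no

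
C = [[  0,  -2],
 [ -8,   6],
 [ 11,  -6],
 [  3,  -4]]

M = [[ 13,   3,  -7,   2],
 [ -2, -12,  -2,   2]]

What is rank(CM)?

First compute CM:
[[  4,  24,   4,  -4],
 [-116, -96,  44,  -4],
 [155, 105, -65,  10],
 [ 47,  57, -13,  -2]]
Now row reduce the product.
R2 ← R2 + (29)·R1: [0, 600, 160, -120]
R3 ← R3 − (155/4)·R1: [0, -825, -220, 165]
R4 ← R4 − (47/4)·R1: [0, -225, -60, 45]
R3 ← R3 + (11/8)·R2: [0, 0, 0, 0]
R4 ← R4 + (3/8)·R2: [0, 0, 0, 0]
2 nonzero rows, so rank(CM) = 2.

2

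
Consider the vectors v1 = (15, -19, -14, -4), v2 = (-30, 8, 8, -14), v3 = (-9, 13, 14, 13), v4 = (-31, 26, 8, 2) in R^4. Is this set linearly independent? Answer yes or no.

Form the matrix with these vectors as rows and row reduce.
R2 ← R2 + (2)·R1: [0, -30, -20, -22]
R3 ← R3 + (3/5)·R1: [0, 8/5, 28/5, 53/5]
R4 ← R4 + (31/15)·R1: [0, -199/15, -314/15, -94/15]
R3 ← R3 + (4/75)·R2: [0, 0, 68/15, 707/75]
R4 ← R4 − (199/450)·R2: [0, 0, -544/45, 779/225]
R4 ← R4 + (8/3)·R3: [0, 0, 0, 143/5]
4 nonzero rows, so the 4 vectors span a space of dimension 4.
Since 4 = 4, the vectors are linearly independent.

yes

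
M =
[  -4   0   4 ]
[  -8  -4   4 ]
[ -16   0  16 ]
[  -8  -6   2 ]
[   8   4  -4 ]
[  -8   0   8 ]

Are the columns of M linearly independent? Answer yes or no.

Row reduce M to echelon form.
R2 ← R2 − (2)·R1: [0, -4, -4]
R3 ← R3 − (4)·R1: [0, 0, 0]
R4 ← R4 − (2)·R1: [0, -6, -6]
R5 ← R5 + (2)·R1: [0, 4, 4]
R6 ← R6 − (2)·R1: [0, 0, 0]
R4 ← R4 − (3/2)·R2: [0, 0, 0]
R5 ← R5 + R2: [0, 0, 0]
2 pivots among 3 columns.
Only 2 < 3 pivot columns, so the columns are linearly dependent.

no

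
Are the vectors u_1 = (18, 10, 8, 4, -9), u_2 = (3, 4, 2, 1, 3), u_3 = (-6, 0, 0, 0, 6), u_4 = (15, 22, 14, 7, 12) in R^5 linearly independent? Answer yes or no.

Form the matrix with these vectors as rows and row reduce.
R2 ← R2 − (1/6)·R1: [0, 7/3, 2/3, 1/3, 9/2]
R3 ← R3 + (1/3)·R1: [0, 10/3, 8/3, 4/3, 3]
R4 ← R4 − (5/6)·R1: [0, 41/3, 22/3, 11/3, 39/2]
R3 ← R3 − (10/7)·R2: [0, 0, 12/7, 6/7, -24/7]
R4 ← R4 − (41/7)·R2: [0, 0, 24/7, 12/7, -48/7]
R4 ← R4 − (2)·R3: [0, 0, 0, 0, 0]
3 nonzero rows, so the 4 vectors span a space of dimension 3.
Since 3 < 4, the vectors are linearly dependent.

no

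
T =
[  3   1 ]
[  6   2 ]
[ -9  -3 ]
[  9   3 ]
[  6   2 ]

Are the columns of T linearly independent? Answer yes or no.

no

Row reduce T to echelon form.
R2 ← R2 − (2)·R1: [0, 0]
R3 ← R3 + (3)·R1: [0, 0]
R4 ← R4 − (3)·R1: [0, 0]
R5 ← R5 − (2)·R1: [0, 0]
1 pivot among 2 columns.
Only 1 < 2 pivot columns, so the columns are linearly dependent.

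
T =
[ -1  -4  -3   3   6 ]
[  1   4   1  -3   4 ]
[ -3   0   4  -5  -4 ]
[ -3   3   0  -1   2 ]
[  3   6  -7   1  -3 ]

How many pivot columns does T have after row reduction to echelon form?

5

Row reduce to echelon form.
R2 ← R2 + R1: [0, 0, -2, 0, 10]
R3 ← R3 − (3)·R1: [0, 12, 13, -14, -22]
R4 ← R4 − (3)·R1: [0, 15, 9, -10, -16]
R5 ← R5 + (3)·R1: [0, -6, -16, 10, 15]
Swap R2 ↔ R3
R4 ← R4 − (5/4)·R2: [0, 0, -29/4, 15/2, 23/2]
R5 ← R5 + (1/2)·R2: [0, 0, -19/2, 3, 4]
R4 ← R4 − (29/8)·R3: [0, 0, 0, 15/2, -99/4]
R5 ← R5 − (19/4)·R3: [0, 0, 0, 3, -87/2]
R5 ← R5 − (2/5)·R4: [0, 0, 0, 0, -168/5]
Echelon form has 5 nonzero rows, so rank(T) = 5.
Each nonzero row contributes one pivot column: 5 pivot columns.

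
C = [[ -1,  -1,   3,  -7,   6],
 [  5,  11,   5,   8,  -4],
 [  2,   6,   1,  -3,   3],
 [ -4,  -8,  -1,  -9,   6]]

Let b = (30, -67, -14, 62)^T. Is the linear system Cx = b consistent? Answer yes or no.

Row reduce the augmented matrix [C | b].
R2 ← R2 + (5)·R1: [0, 6, 20, -27, 26, 83]
R3 ← R3 + (2)·R1: [0, 4, 7, -17, 15, 46]
R4 ← R4 − (4)·R1: [0, -4, -13, 19, -18, -58]
R3 ← R3 − (2/3)·R2: [0, 0, -19/3, 1, -7/3, -28/3]
R4 ← R4 + (2/3)·R2: [0, 0, 1/3, 1, -2/3, -8/3]
R4 ← R4 + (1/19)·R3: [0, 0, 0, 20/19, -15/19, -60/19]
The echelon form has 4 nonzero rows, and every pivot lies in the first 5 columns, so rank(C) = rank([C|b]) = 4.
The system is consistent.

yes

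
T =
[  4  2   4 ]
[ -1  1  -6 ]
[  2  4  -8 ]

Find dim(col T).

Row reduce to echelon form.
R2 ← R2 + (1/4)·R1: [0, 3/2, -5]
R3 ← R3 − (1/2)·R1: [0, 3, -10]
R3 ← R3 − (2)·R2: [0, 0, 0]
Echelon form has 2 nonzero rows, so rank(T) = 2.
The column space has dimension equal to the rank: 2.

2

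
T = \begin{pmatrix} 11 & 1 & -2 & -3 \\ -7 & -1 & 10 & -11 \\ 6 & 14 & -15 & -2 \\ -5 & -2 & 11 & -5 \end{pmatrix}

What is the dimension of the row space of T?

4

Row reduce to echelon form.
R2 ← R2 + (7/11)·R1: [0, -4/11, 96/11, -142/11]
R3 ← R3 − (6/11)·R1: [0, 148/11, -153/11, -4/11]
R4 ← R4 + (5/11)·R1: [0, -17/11, 111/11, -70/11]
R3 ← R3 + (37)·R2: [0, 0, 309, -478]
R4 ← R4 − (17/4)·R2: [0, 0, -27, 97/2]
R4 ← R4 + (9/103)·R3: [0, 0, 0, 1387/206]
Echelon form has 4 nonzero rows, so rank(T) = 4.
The row space has dimension equal to the rank: 4.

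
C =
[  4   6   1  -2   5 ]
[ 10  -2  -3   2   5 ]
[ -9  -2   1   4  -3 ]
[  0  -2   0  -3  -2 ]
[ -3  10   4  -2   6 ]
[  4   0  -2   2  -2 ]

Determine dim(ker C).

0

Row reduce to echelon form.
R2 ← R2 − (5/2)·R1: [0, -17, -11/2, 7, -15/2]
R3 ← R3 + (9/4)·R1: [0, 23/2, 13/4, -1/2, 33/4]
R5 ← R5 + (3/4)·R1: [0, 29/2, 19/4, -7/2, 39/4]
R6 ← R6 − R1: [0, -6, -3, 4, -7]
R3 ← R3 + (23/34)·R2: [0, 0, -8/17, 72/17, 54/17]
R4 ← R4 − (2/17)·R2: [0, 0, 11/17, -65/17, -19/17]
R5 ← R5 + (29/34)·R2: [0, 0, 1/17, 42/17, 57/17]
R6 ← R6 − (6/17)·R2: [0, 0, -18/17, 26/17, -74/17]
R4 ← R4 + (11/8)·R3: [0, 0, 0, 2, 13/4]
R5 ← R5 + (1/8)·R3: [0, 0, 0, 3, 15/4]
R6 ← R6 − (9/4)·R3: [0, 0, 0, -8, -23/2]
R5 ← R5 − (3/2)·R4: [0, 0, 0, 0, -9/8]
R6 ← R6 + (4)·R4: [0, 0, 0, 0, 3/2]
R6 ← R6 + (4/3)·R5: [0, 0, 0, 0, 0]
5 nonzero rows, so rank(C) = 5.
C has 5 columns; by rank–nullity, nullity = 5 − 5 = 0.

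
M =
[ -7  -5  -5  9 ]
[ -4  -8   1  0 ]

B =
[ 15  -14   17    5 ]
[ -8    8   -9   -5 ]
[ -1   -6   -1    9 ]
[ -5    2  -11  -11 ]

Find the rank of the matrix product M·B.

First compute MB:
[[-105, 106, -168, -154],
 [  3, -14,   3,  29]]
Now row reduce the product.
R2 ← R2 + (1/35)·R1: [0, -384/35, -9/5, 123/5]
2 nonzero rows, so rank(MB) = 2.

2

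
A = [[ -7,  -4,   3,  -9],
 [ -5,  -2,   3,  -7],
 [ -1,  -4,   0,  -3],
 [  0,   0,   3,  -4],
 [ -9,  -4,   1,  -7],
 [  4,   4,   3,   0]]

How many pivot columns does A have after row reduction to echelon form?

3

Row reduce to echelon form.
R2 ← R2 − (5/7)·R1: [0, 6/7, 6/7, -4/7]
R3 ← R3 − (1/7)·R1: [0, -24/7, -3/7, -12/7]
R5 ← R5 − (9/7)·R1: [0, 8/7, -20/7, 32/7]
R6 ← R6 + (4/7)·R1: [0, 12/7, 33/7, -36/7]
R3 ← R3 + (4)·R2: [0, 0, 3, -4]
R5 ← R5 − (4/3)·R2: [0, 0, -4, 16/3]
R6 ← R6 − (2)·R2: [0, 0, 3, -4]
R4 ← R4 − R3: [0, 0, 0, 0]
R5 ← R5 + (4/3)·R3: [0, 0, 0, 0]
R6 ← R6 − R3: [0, 0, 0, 0]
Echelon form has 3 nonzero rows, so rank(A) = 3.
Each nonzero row contributes one pivot column: 3 pivot columns.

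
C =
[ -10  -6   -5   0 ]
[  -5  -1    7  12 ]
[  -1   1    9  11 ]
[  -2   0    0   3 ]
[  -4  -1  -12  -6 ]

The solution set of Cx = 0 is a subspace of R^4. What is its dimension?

0

Row reduce to echelon form.
R2 ← R2 − (1/2)·R1: [0, 2, 19/2, 12]
R3 ← R3 − (1/10)·R1: [0, 8/5, 19/2, 11]
R4 ← R4 − (1/5)·R1: [0, 6/5, 1, 3]
R5 ← R5 − (2/5)·R1: [0, 7/5, -10, -6]
R3 ← R3 − (4/5)·R2: [0, 0, 19/10, 7/5]
R4 ← R4 − (3/5)·R2: [0, 0, -47/10, -21/5]
R5 ← R5 − (7/10)·R2: [0, 0, -333/20, -72/5]
R4 ← R4 + (47/19)·R3: [0, 0, 0, -14/19]
R5 ← R5 + (333/38)·R3: [0, 0, 0, -81/38]
R5 ← R5 − (81/28)·R4: [0, 0, 0, 0]
4 nonzero rows, so rank(C) = 4.
C has 4 columns; by rank–nullity, nullity = 4 − 4 = 0.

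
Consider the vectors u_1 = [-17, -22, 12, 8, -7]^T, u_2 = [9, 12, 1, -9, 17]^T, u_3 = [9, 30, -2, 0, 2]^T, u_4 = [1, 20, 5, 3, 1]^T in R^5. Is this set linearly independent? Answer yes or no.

no

Form the matrix with these vectors as rows and row reduce.
R2 ← R2 + (9/17)·R1: [0, 6/17, 125/17, -81/17, 226/17]
R3 ← R3 + (9/17)·R1: [0, 312/17, 74/17, 72/17, -29/17]
R4 ← R4 + (1/17)·R1: [0, 318/17, 97/17, 59/17, 10/17]
R3 ← R3 − (52)·R2: [0, 0, -378, 252, -693]
R4 ← R4 − (53)·R2: [0, 0, -384, 256, -704]
R4 ← R4 − (64/63)·R3: [0, 0, 0, 0, 0]
3 nonzero rows, so the 4 vectors span a space of dimension 3.
Since 3 < 4, the vectors are linearly dependent.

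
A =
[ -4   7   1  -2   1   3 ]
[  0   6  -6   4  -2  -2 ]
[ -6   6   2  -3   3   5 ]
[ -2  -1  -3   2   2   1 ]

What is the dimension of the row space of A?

3

Row reduce to echelon form.
R3 ← R3 − (3/2)·R1: [0, -9/2, 1/2, 0, 3/2, 1/2]
R4 ← R4 − (1/2)·R1: [0, -9/2, -7/2, 3, 3/2, -1/2]
R3 ← R3 + (3/4)·R2: [0, 0, -4, 3, 0, -1]
R4 ← R4 + (3/4)·R2: [0, 0, -8, 6, 0, -2]
R4 ← R4 − (2)·R3: [0, 0, 0, 0, 0, 0]
Echelon form has 3 nonzero rows, so rank(A) = 3.
The row space has dimension equal to the rank: 3.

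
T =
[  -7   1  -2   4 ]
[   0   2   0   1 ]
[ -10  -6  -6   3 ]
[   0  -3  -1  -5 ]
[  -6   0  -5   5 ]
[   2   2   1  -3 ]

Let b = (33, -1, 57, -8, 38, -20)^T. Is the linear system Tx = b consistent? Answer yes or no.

yes

Row reduce the augmented matrix [T | b].
R3 ← R3 − (10/7)·R1: [0, -52/7, -22/7, -19/7, 69/7]
R5 ← R5 − (6/7)·R1: [0, -6/7, -23/7, 11/7, 68/7]
R6 ← R6 + (2/7)·R1: [0, 16/7, 3/7, -13/7, -74/7]
R3 ← R3 + (26/7)·R2: [0, 0, -22/7, 1, 43/7]
R4 ← R4 + (3/2)·R2: [0, 0, -1, -7/2, -19/2]
R5 ← R5 + (3/7)·R2: [0, 0, -23/7, 2, 65/7]
R6 ← R6 − (8/7)·R2: [0, 0, 3/7, -3, -66/7]
R4 ← R4 − (7/22)·R3: [0, 0, 0, -42/11, -126/11]
R5 ← R5 − (23/22)·R3: [0, 0, 0, 21/22, 63/22]
R6 ← R6 + (3/22)·R3: [0, 0, 0, -63/22, -189/22]
R5 ← R5 + (1/4)·R4: [0, 0, 0, 0, 0]
R6 ← R6 − (3/4)·R4: [0, 0, 0, 0, 0]
The echelon form has 4 nonzero rows, and every pivot lies in the first 4 columns, so rank(T) = rank([T|b]) = 4.
The system is consistent.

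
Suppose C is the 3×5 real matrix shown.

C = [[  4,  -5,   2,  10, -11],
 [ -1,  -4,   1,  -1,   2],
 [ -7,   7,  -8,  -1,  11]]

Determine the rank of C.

Row reduce to echelon form.
R2 ← R2 + (1/4)·R1: [0, -21/4, 3/2, 3/2, -3/4]
R3 ← R3 + (7/4)·R1: [0, -7/4, -9/2, 33/2, -33/4]
R3 ← R3 − (1/3)·R2: [0, 0, -5, 16, -8]
Echelon form has 3 nonzero rows, so rank(C) = 3.

3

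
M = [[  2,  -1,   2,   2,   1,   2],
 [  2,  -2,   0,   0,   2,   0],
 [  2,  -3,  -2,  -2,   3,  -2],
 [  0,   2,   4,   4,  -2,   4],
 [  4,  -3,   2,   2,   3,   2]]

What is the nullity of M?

Row reduce to echelon form.
R2 ← R2 − R1: [0, -1, -2, -2, 1, -2]
R3 ← R3 − R1: [0, -2, -4, -4, 2, -4]
R5 ← R5 − (2)·R1: [0, -1, -2, -2, 1, -2]
R3 ← R3 − (2)·R2: [0, 0, 0, 0, 0, 0]
R4 ← R4 + (2)·R2: [0, 0, 0, 0, 0, 0]
R5 ← R5 − R2: [0, 0, 0, 0, 0, 0]
2 nonzero rows, so rank(M) = 2.
M has 6 columns; by rank–nullity, nullity = 6 − 2 = 4.

4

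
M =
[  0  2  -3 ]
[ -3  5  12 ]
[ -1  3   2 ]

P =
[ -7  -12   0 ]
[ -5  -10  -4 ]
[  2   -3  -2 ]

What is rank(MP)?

First compute MP:
[[-16, -11,  -2],
 [ 20, -50, -44],
 [ -4, -24, -16]]
Now row reduce the product.
R2 ← R2 + (5/4)·R1: [0, -255/4, -93/2]
R3 ← R3 − (1/4)·R1: [0, -85/4, -31/2]
R3 ← R3 − (1/3)·R2: [0, 0, 0]
2 nonzero rows, so rank(MP) = 2.

2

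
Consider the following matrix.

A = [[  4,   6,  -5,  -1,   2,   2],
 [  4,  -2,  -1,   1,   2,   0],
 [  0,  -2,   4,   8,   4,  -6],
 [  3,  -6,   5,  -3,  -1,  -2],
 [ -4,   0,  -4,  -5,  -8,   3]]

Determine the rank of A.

Row reduce to echelon form.
R2 ← R2 − R1: [0, -8, 4, 2, 0, -2]
R4 ← R4 − (3/4)·R1: [0, -21/2, 35/4, -9/4, -5/2, -7/2]
R5 ← R5 + R1: [0, 6, -9, -6, -6, 5]
R3 ← R3 − (1/4)·R2: [0, 0, 3, 15/2, 4, -11/2]
R4 ← R4 − (21/16)·R2: [0, 0, 7/2, -39/8, -5/2, -7/8]
R5 ← R5 + (3/4)·R2: [0, 0, -6, -9/2, -6, 7/2]
R4 ← R4 − (7/6)·R3: [0, 0, 0, -109/8, -43/6, 133/24]
R5 ← R5 + (2)·R3: [0, 0, 0, 21/2, 2, -15/2]
R5 ← R5 + (84/109)·R4: [0, 0, 0, 0, -384/109, -352/109]
Echelon form has 5 nonzero rows, so rank(A) = 5.

5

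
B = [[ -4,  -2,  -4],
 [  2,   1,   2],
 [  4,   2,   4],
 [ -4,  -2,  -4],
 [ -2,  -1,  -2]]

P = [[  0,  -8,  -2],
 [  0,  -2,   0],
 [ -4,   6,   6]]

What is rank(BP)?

1

First compute BP:
[[ 16,  12, -16],
 [ -8,  -6,   8],
 [-16, -12,  16],
 [ 16,  12, -16],
 [  8,   6,  -8]]
Now row reduce the product.
R2 ← R2 + (1/2)·R1: [0, 0, 0]
R3 ← R3 + R1: [0, 0, 0]
R4 ← R4 − R1: [0, 0, 0]
R5 ← R5 − (1/2)·R1: [0, 0, 0]
1 nonzero row, so rank(BP) = 1.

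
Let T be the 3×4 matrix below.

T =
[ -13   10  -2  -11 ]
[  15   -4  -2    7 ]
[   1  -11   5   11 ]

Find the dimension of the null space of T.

Row reduce to echelon form.
R2 ← R2 + (15/13)·R1: [0, 98/13, -56/13, -74/13]
R3 ← R3 + (1/13)·R1: [0, -133/13, 63/13, 132/13]
R3 ← R3 + (19/14)·R2: [0, 0, -1, 17/7]
3 nonzero rows, so rank(T) = 3.
T has 4 columns; by rank–nullity, nullity = 4 − 3 = 1.

1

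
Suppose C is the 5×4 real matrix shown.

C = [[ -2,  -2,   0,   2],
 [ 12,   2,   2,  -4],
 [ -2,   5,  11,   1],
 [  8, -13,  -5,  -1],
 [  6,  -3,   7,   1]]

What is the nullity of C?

Row reduce to echelon form.
R2 ← R2 + (6)·R1: [0, -10, 2, 8]
R3 ← R3 − R1: [0, 7, 11, -1]
R4 ← R4 + (4)·R1: [0, -21, -5, 7]
R5 ← R5 + (3)·R1: [0, -9, 7, 7]
R3 ← R3 + (7/10)·R2: [0, 0, 62/5, 23/5]
R4 ← R4 − (21/10)·R2: [0, 0, -46/5, -49/5]
R5 ← R5 − (9/10)·R2: [0, 0, 26/5, -1/5]
R4 ← R4 + (23/31)·R3: [0, 0, 0, -198/31]
R5 ← R5 − (13/31)·R3: [0, 0, 0, -66/31]
R5 ← R5 − (1/3)·R4: [0, 0, 0, 0]
4 nonzero rows, so rank(C) = 4.
C has 4 columns; by rank–nullity, nullity = 4 − 4 = 0.

0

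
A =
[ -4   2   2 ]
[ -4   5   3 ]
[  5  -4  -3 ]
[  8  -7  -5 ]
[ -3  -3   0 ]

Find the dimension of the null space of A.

Row reduce to echelon form.
R2 ← R2 − R1: [0, 3, 1]
R3 ← R3 + (5/4)·R1: [0, -3/2, -1/2]
R4 ← R4 + (2)·R1: [0, -3, -1]
R5 ← R5 − (3/4)·R1: [0, -9/2, -3/2]
R3 ← R3 + (1/2)·R2: [0, 0, 0]
R4 ← R4 + R2: [0, 0, 0]
R5 ← R5 + (3/2)·R2: [0, 0, 0]
2 nonzero rows, so rank(A) = 2.
A has 3 columns; by rank–nullity, nullity = 3 − 2 = 1.

1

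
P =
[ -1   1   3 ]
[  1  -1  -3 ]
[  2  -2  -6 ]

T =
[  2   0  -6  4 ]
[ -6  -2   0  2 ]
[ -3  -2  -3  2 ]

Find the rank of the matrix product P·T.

1

First compute PT:
[[-17,  -8,  -3,   4],
 [ 17,   8,   3,  -4],
 [ 34,  16,   6,  -8]]
Now row reduce the product.
R2 ← R2 + R1: [0, 0, 0, 0]
R3 ← R3 + (2)·R1: [0, 0, 0, 0]
1 nonzero row, so rank(PT) = 1.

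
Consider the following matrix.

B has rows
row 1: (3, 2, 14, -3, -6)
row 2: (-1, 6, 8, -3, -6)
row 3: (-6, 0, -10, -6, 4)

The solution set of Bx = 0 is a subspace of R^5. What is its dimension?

2

Row reduce to echelon form.
R2 ← R2 + (1/3)·R1: [0, 20/3, 38/3, -4, -8]
R3 ← R3 + (2)·R1: [0, 4, 18, -12, -8]
R3 ← R3 − (3/5)·R2: [0, 0, 52/5, -48/5, -16/5]
3 nonzero rows, so rank(B) = 3.
B has 5 columns; by rank–nullity, nullity = 5 − 3 = 2.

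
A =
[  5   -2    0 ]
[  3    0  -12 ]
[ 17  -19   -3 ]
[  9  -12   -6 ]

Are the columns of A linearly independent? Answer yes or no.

Row reduce A to echelon form.
R2 ← R2 − (3/5)·R1: [0, 6/5, -12]
R3 ← R3 − (17/5)·R1: [0, -61/5, -3]
R4 ← R4 − (9/5)·R1: [0, -42/5, -6]
R3 ← R3 + (61/6)·R2: [0, 0, -125]
R4 ← R4 + (7)·R2: [0, 0, -90]
R4 ← R4 − (18/25)·R3: [0, 0, 0]
3 pivots among 3 columns.
Every column is a pivot column, so the columns are linearly independent.

yes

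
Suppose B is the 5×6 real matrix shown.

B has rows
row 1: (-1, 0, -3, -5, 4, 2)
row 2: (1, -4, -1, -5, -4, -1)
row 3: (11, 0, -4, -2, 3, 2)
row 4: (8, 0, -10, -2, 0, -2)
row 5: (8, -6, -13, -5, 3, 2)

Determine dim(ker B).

1

Row reduce to echelon form.
R2 ← R2 + R1: [0, -4, -4, -10, 0, 1]
R3 ← R3 + (11)·R1: [0, 0, -37, -57, 47, 24]
R4 ← R4 + (8)·R1: [0, 0, -34, -42, 32, 14]
R5 ← R5 + (8)·R1: [0, -6, -37, -45, 35, 18]
R5 ← R5 − (3/2)·R2: [0, 0, -31, -30, 35, 33/2]
R4 ← R4 − (34/37)·R3: [0, 0, 0, 384/37, -414/37, -298/37]
R5 ← R5 − (31/37)·R3: [0, 0, 0, 657/37, -162/37, -267/74]
R5 ← R5 − (219/128)·R4: [0, 0, 0, 0, 945/64, 651/64]
5 nonzero rows, so rank(B) = 5.
B has 6 columns; by rank–nullity, nullity = 6 − 5 = 1.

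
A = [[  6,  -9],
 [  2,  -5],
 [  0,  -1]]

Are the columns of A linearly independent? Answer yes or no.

Row reduce A to echelon form.
R2 ← R2 − (1/3)·R1: [0, -2]
R3 ← R3 − (1/2)·R2: [0, 0]
2 pivots among 2 columns.
Every column is a pivot column, so the columns are linearly independent.

yes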